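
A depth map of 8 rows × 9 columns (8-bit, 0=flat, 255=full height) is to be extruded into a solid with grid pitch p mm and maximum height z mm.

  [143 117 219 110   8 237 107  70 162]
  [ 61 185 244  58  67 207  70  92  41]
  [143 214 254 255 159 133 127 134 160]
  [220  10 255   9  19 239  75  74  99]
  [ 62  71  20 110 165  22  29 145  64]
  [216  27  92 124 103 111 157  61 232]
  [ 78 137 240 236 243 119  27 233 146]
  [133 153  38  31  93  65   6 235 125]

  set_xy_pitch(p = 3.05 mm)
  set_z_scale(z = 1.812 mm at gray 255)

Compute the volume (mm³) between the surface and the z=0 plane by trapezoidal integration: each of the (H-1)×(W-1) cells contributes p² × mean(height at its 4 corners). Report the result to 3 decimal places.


height_mm = gray/255 × 1.812; cell vol = 3.05² × mean(4 corners)
unit = 3.05² × 1.812 / (4×255) = 0.0165256 mm³ per gray-sum
row 0: Σ corner-gray over 8 cells = 3989  → 65.9207
row 1: Σ corner-gray over 8 cells = 4803  → 79.3725
row 2: Σ corner-gray over 8 cells = 4536  → 74.9602
row 3: Σ corner-gray over 8 cells = 2931  → 48.4366
row 4: Σ corner-gray over 8 cells = 3048  → 50.3701
row 5: Σ corner-gray over 8 cells = 4492  → 74.2331
row 6: Σ corner-gray over 8 cells = 4194  → 69.3084
Σ rows: total corner-gray = 27993  → 462.6016 mm³

462.602


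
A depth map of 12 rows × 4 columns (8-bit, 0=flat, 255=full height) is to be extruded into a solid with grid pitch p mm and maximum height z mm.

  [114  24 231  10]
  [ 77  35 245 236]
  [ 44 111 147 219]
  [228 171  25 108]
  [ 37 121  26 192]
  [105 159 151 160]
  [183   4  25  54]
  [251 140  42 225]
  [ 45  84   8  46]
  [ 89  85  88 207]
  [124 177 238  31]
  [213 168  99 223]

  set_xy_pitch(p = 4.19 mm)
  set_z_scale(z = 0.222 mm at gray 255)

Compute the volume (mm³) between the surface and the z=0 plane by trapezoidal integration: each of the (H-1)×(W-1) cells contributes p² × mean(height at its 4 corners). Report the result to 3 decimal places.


height_mm = gray/255 × 0.222; cell vol = 4.19² × mean(4 corners)
unit = 4.19² × 0.222 / (4×255) = 0.00382103 mm³ per gray-sum
row 0: Σ corner-gray over 3 cells = 1507  → 5.7583
row 1: Σ corner-gray over 3 cells = 1652  → 6.3123
row 2: Σ corner-gray over 3 cells = 1507  → 5.7583
row 3: Σ corner-gray over 3 cells = 1251  → 4.7801
row 4: Σ corner-gray over 3 cells = 1408  → 5.3800
row 5: Σ corner-gray over 3 cells = 1180  → 4.5088
row 6: Σ corner-gray over 3 cells = 1135  → 4.3369
row 7: Σ corner-gray over 3 cells = 1115  → 4.2605
row 8: Σ corner-gray over 3 cells = 917  → 3.5039
row 9: Σ corner-gray over 3 cells = 1627  → 6.2168
row 10: Σ corner-gray over 3 cells = 1955  → 7.4701
Σ rows: total corner-gray = 15254  → 58.2860 mm³

58.286


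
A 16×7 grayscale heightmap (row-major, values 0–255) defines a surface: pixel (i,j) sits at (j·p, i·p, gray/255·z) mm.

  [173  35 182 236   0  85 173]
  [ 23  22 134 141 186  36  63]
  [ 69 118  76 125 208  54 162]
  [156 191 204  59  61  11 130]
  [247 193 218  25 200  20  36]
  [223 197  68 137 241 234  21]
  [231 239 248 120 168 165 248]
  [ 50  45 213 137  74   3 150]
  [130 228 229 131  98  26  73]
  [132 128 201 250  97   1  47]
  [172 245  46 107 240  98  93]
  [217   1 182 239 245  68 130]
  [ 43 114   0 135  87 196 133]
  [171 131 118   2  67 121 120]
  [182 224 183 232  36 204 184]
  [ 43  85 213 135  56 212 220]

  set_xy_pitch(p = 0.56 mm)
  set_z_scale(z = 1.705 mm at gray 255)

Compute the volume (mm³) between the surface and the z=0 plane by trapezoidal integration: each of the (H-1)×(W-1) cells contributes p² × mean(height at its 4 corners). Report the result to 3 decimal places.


height_mm = gray/255 × 1.705; cell vol = 0.56² × mean(4 corners)
unit = 0.56² × 1.705 / (4×255) = 0.000524204 mm³ per gray-sum
row 0: Σ corner-gray over 6 cells = 2546  → 1.3346
row 1: Σ corner-gray over 6 cells = 2517  → 1.3194
row 2: Σ corner-gray over 6 cells = 2731  → 1.4316
row 3: Σ corner-gray over 6 cells = 2933  → 1.5375
row 4: Σ corner-gray over 6 cells = 3593  → 1.8835
row 5: Σ corner-gray over 6 cells = 4357  → 2.2840
row 6: Σ corner-gray over 6 cells = 3503  → 1.8363
row 7: Σ corner-gray over 6 cells = 2771  → 1.4526
row 8: Σ corner-gray over 6 cells = 3160  → 1.6565
row 9: Σ corner-gray over 6 cells = 3270  → 1.7141
row 10: Σ corner-gray over 6 cells = 3554  → 1.8630
row 11: Σ corner-gray over 6 cells = 3057  → 1.6025
row 12: Σ corner-gray over 6 cells = 2409  → 1.2628
row 13: Σ corner-gray over 6 cells = 3293  → 1.7262
row 14: Σ corner-gray over 6 cells = 3789  → 1.9862
Σ rows: total corner-gray = 47483  → 24.8908 mm³

24.891


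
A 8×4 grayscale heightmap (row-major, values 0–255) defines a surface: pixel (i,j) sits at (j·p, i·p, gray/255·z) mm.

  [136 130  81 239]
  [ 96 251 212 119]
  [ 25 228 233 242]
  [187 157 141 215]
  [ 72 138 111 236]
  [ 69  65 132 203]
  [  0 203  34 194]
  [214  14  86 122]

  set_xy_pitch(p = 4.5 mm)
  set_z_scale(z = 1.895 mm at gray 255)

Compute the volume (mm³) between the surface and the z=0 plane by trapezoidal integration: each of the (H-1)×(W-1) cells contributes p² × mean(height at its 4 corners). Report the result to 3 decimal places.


height_mm = gray/255 × 1.895; cell vol = 4.5² × mean(4 corners)
unit = 4.5² × 1.895 / (4×255) = 0.0376213 mm³ per gray-sum
row 0: Σ corner-gray over 3 cells = 1938  → 72.9101
row 1: Σ corner-gray over 3 cells = 2330  → 87.6577
row 2: Σ corner-gray over 3 cells = 2187  → 82.2778
row 3: Σ corner-gray over 3 cells = 1804  → 67.8689
row 4: Σ corner-gray over 3 cells = 1472  → 55.3786
row 5: Σ corner-gray over 3 cells = 1334  → 50.1868
row 6: Σ corner-gray over 3 cells = 1204  → 45.2961
Σ rows: total corner-gray = 12269  → 461.5760 mm³

461.576


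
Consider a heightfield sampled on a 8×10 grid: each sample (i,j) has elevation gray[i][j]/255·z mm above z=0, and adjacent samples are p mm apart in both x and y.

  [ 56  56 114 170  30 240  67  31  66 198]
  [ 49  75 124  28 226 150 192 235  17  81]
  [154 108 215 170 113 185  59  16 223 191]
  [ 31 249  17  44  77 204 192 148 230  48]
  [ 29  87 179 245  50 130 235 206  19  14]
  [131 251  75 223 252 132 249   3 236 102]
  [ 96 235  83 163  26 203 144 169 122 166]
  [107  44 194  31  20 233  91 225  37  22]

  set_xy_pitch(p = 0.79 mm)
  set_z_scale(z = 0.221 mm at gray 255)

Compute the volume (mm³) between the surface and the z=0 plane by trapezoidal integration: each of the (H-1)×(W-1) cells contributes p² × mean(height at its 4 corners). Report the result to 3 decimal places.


height_mm = gray/255 × 0.221; cell vol = 0.79² × mean(4 corners)
unit = 0.79² × 0.221 / (4×255) = 0.000135222 mm³ per gray-sum
row 0: Σ corner-gray over 9 cells = 4026  → 0.5444
row 1: Σ corner-gray over 9 cells = 4747  → 0.6419
row 2: Σ corner-gray over 9 cells = 4924  → 0.6658
row 3: Σ corner-gray over 9 cells = 4746  → 0.6418
row 4: Σ corner-gray over 9 cells = 5420  → 0.7329
row 5: Σ corner-gray over 9 cells = 5627  → 0.7609
row 6: Σ corner-gray over 9 cells = 4431  → 0.5992
Σ rows: total corner-gray = 33921  → 4.5869 mm³

4.587


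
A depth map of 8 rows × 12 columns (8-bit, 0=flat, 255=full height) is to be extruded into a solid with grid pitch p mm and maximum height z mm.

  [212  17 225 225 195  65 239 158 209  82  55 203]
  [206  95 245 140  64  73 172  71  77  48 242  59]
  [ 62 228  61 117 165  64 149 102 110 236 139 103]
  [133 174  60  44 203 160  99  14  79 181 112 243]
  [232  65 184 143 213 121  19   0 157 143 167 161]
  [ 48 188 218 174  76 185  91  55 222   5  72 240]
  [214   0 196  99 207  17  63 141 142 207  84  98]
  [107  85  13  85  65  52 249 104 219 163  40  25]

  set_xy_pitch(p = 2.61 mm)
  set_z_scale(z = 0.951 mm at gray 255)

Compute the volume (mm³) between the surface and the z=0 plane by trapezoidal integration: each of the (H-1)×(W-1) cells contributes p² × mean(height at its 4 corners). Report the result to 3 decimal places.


246.093

height_mm = gray/255 × 0.951; cell vol = 2.61² × mean(4 corners)
unit = 2.61² × 0.951 / (4×255) = 0.00635128 mm³ per gray-sum
row 0: Σ corner-gray over 11 cells = 6074  → 38.5777
row 1: Σ corner-gray over 11 cells = 5626  → 35.7323
row 2: Σ corner-gray over 11 cells = 5535  → 35.1543
row 3: Σ corner-gray over 11 cells = 5445  → 34.5827
row 4: Σ corner-gray over 11 cells = 5677  → 36.0562
row 5: Σ corner-gray over 11 cells = 5484  → 34.8304
row 6: Σ corner-gray over 11 cells = 4906  → 31.1594
Σ rows: total corner-gray = 38747  → 246.0931 mm³


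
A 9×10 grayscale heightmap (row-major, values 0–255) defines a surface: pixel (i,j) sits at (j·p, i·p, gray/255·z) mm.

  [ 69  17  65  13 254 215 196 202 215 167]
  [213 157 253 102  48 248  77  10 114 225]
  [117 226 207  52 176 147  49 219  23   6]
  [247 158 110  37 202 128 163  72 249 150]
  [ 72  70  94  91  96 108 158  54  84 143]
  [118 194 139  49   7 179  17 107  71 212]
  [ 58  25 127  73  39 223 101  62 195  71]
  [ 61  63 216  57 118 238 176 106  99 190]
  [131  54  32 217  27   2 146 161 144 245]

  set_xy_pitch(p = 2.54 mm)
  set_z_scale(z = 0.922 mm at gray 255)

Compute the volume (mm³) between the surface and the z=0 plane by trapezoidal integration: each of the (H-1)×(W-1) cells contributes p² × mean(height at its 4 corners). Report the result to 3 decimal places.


height_mm = gray/255 × 0.922; cell vol = 2.54² × mean(4 corners)
unit = 2.54² × 0.922 / (4×255) = 0.00583174 mm³ per gray-sum
row 0: Σ corner-gray over 9 cells = 5046  → 29.4270
row 1: Σ corner-gray over 9 cells = 4777  → 27.8582
row 2: Σ corner-gray over 9 cells = 4956  → 28.9021
row 3: Σ corner-gray over 9 cells = 4360  → 25.4264
row 4: Σ corner-gray over 9 cells = 3581  → 20.8835
row 5: Σ corner-gray over 9 cells = 3675  → 21.4316
row 6: Σ corner-gray over 9 cells = 4216  → 24.5866
row 7: Σ corner-gray over 9 cells = 4339  → 25.3039
Σ rows: total corner-gray = 34950  → 203.8193 mm³

203.819


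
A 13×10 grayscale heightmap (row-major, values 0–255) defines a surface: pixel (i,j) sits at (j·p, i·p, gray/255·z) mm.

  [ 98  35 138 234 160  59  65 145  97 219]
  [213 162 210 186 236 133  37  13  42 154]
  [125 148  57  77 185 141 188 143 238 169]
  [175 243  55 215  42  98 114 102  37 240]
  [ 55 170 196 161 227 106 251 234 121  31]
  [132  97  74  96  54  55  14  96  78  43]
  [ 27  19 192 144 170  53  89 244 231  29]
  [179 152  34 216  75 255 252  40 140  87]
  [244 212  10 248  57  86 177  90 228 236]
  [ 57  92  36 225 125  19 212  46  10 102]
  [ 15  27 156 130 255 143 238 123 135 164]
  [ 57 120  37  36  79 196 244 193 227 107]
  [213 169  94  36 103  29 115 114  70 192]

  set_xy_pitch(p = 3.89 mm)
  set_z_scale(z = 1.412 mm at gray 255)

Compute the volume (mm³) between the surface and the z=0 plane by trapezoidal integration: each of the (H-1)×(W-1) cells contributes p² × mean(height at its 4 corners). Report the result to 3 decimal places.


height_mm = gray/255 × 1.412; cell vol = 3.89² × mean(4 corners)
unit = 3.89² × 1.412 / (4×255) = 0.0209476 mm³ per gray-sum
row 0: Σ corner-gray over 9 cells = 4588  → 96.1075
row 1: Σ corner-gray over 9 cells = 5053  → 105.8481
row 2: Σ corner-gray over 9 cells = 4875  → 102.1194
row 3: Σ corner-gray over 9 cells = 5245  → 109.8700
row 4: Σ corner-gray over 9 cells = 4321  → 90.5145
row 5: Σ corner-gray over 9 cells = 3643  → 76.3120
row 6: Σ corner-gray over 9 cells = 4934  → 103.3553
row 7: Σ corner-gray over 9 cells = 5290  → 110.8127
row 8: Σ corner-gray over 9 cells = 4385  → 91.8551
row 9: Σ corner-gray over 9 cells = 4282  → 89.6975
row 10: Σ corner-gray over 9 cells = 5021  → 105.1778
row 11: Σ corner-gray over 9 cells = 4293  → 89.9279
Σ rows: total corner-gray = 55930  → 1171.5978 mm³

1171.598


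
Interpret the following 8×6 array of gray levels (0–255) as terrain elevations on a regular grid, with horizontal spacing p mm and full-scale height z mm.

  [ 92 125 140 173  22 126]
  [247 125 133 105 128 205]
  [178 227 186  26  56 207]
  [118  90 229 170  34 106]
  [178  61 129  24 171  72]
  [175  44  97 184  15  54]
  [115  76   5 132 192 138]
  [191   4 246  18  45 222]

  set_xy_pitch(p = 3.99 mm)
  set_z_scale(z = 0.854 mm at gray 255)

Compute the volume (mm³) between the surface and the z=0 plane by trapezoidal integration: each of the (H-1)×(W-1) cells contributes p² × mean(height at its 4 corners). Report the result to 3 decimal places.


217.519

height_mm = gray/255 × 0.854; cell vol = 3.99² × mean(4 corners)
unit = 3.99² × 0.854 / (4×255) = 0.0133292 mm³ per gray-sum
row 0: Σ corner-gray over 5 cells = 2572  → 34.2827
row 1: Σ corner-gray over 5 cells = 2809  → 37.4417
row 2: Σ corner-gray over 5 cells = 2645  → 35.2557
row 3: Σ corner-gray over 5 cells = 2290  → 30.5238
row 4: Σ corner-gray over 5 cells = 1929  → 25.7120
row 5: Σ corner-gray over 5 cells = 1972  → 26.2851
row 6: Σ corner-gray over 5 cells = 2102  → 28.0179
Σ rows: total corner-gray = 16319  → 217.5189 mm³


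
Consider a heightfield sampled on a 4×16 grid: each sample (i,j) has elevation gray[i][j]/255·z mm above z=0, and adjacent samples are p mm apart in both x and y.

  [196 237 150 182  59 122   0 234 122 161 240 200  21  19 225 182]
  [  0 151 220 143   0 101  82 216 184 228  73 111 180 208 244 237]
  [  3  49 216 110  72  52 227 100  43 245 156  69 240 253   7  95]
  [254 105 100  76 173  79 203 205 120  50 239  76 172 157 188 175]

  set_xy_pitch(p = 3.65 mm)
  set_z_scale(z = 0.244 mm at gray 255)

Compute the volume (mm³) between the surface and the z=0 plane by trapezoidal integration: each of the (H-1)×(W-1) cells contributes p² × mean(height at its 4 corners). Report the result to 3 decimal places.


height_mm = gray/255 × 0.244; cell vol = 3.65² × mean(4 corners)
unit = 3.65² × 0.244 / (4×255) = 0.00318695 mm³ per gray-sum
row 0: Σ corner-gray over 15 cells = 8841  → 28.1758
row 1: Σ corner-gray over 15 cells = 8295  → 26.4358
row 2: Σ corner-gray over 15 cells = 8091  → 25.7856
Σ rows: total corner-gray = 25227  → 80.3972 mm³

80.397


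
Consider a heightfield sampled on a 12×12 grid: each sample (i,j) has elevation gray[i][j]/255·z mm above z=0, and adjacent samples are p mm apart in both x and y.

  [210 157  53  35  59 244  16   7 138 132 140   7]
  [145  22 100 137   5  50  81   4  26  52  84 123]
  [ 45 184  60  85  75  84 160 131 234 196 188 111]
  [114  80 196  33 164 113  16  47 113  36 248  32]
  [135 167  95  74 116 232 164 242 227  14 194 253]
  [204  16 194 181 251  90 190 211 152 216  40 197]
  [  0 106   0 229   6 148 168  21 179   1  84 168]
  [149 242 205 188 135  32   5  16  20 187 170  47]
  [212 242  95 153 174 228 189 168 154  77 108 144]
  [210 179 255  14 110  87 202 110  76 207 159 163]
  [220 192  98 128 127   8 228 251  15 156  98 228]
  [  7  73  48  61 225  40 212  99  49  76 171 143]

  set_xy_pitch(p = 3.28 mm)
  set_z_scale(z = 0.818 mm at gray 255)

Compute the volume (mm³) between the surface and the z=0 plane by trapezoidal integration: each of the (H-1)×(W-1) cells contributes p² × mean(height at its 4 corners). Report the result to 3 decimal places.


height_mm = gray/255 × 0.818; cell vol = 3.28² × mean(4 corners)
unit = 3.28² × 0.818 / (4×255) = 0.00862781 mm³ per gray-sum
row 0: Σ corner-gray over 11 cells = 3569  → 30.7927
row 1: Σ corner-gray over 11 cells = 4340  → 37.4447
row 2: Σ corner-gray over 11 cells = 5188  → 44.7611
row 3: Σ corner-gray over 11 cells = 5676  → 48.9715
row 4: Σ corner-gray over 11 cells = 6921  → 59.7131
row 5: Σ corner-gray over 11 cells = 5535  → 47.7550
row 6: Σ corner-gray over 11 cells = 4648  → 40.1021
row 7: Σ corner-gray over 11 cells = 6128  → 52.8712
row 8: Σ corner-gray over 11 cells = 6703  → 57.8322
row 9: Σ corner-gray over 11 cells = 6221  → 53.6736
row 10: Σ corner-gray over 11 cells = 5308  → 45.7964
Σ rows: total corner-gray = 60237  → 519.7137 mm³

519.714


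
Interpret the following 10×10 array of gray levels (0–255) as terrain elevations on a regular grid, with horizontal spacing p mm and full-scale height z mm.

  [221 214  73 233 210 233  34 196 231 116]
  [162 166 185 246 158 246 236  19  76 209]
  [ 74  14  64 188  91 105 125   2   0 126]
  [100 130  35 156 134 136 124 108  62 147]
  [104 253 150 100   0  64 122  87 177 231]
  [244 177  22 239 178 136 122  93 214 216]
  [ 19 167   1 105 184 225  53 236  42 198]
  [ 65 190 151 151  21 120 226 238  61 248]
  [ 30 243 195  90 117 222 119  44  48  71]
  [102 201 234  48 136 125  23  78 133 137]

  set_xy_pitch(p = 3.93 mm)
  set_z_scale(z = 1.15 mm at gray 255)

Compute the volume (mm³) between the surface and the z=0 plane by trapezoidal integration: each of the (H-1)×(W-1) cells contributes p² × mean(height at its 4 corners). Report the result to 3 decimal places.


742.227

height_mm = gray/255 × 1.15; cell vol = 3.93² × mean(4 corners)
unit = 3.93² × 1.15 / (4×255) = 0.0174134 mm³ per gray-sum
row 0: Σ corner-gray over 9 cells = 6220  → 108.3111
row 1: Σ corner-gray over 9 cells = 4413  → 76.8452
row 2: Σ corner-gray over 9 cells = 3395  → 59.1184
row 3: Σ corner-gray over 9 cells = 4258  → 74.1461
row 4: Σ corner-gray over 9 cells = 5063  → 88.1639
row 5: Σ corner-gray over 9 cells = 5065  → 88.1987
row 6: Σ corner-gray over 9 cells = 4872  → 84.8379
row 7: Σ corner-gray over 9 cells = 4886  → 85.0817
row 8: Σ corner-gray over 9 cells = 4452  → 77.5243
Σ rows: total corner-gray = 42624  → 742.2274 mm³


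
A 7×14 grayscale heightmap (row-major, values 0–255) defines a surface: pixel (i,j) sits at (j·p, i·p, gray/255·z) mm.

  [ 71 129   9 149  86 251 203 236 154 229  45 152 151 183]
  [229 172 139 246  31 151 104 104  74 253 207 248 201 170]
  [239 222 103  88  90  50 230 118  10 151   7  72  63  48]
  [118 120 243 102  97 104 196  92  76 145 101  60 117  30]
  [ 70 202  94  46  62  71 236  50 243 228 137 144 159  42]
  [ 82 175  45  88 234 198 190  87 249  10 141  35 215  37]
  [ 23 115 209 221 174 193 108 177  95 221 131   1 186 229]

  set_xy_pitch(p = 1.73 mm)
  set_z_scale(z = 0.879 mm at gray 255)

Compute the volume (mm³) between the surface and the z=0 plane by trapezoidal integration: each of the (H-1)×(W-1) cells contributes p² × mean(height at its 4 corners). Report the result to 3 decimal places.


107.268

height_mm = gray/255 × 0.879; cell vol = 1.73² × mean(4 corners)
unit = 1.73² × 0.879 / (4×255) = 0.00257918 mm³ per gray-sum
row 0: Σ corner-gray over 13 cells = 8101  → 20.8939
row 1: Σ corner-gray over 13 cells = 6954  → 17.9356
row 2: Σ corner-gray over 13 cells = 5749  → 14.8277
row 3: Σ corner-gray over 13 cells = 6510  → 16.7904
row 4: Σ corner-gray over 13 cells = 6909  → 17.8195
row 5: Σ corner-gray over 13 cells = 7367  → 19.0008
Σ rows: total corner-gray = 41590  → 107.2679 mm³


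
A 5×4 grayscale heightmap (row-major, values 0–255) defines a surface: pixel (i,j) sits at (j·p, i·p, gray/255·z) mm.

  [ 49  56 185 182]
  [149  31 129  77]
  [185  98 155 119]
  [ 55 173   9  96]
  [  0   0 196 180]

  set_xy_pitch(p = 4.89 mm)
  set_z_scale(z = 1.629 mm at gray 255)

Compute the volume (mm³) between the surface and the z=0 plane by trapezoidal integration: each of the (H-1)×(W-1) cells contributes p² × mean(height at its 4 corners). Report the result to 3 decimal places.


191.976

height_mm = gray/255 × 1.629; cell vol = 4.89² × mean(4 corners)
unit = 4.89² × 1.629 / (4×255) = 0.038189 mm³ per gray-sum
row 0: Σ corner-gray over 3 cells = 1259  → 48.0800
row 1: Σ corner-gray over 3 cells = 1356  → 51.7843
row 2: Σ corner-gray over 3 cells = 1325  → 50.6005
row 3: Σ corner-gray over 3 cells = 1087  → 41.5115
Σ rows: total corner-gray = 5027  → 191.9763 mm³


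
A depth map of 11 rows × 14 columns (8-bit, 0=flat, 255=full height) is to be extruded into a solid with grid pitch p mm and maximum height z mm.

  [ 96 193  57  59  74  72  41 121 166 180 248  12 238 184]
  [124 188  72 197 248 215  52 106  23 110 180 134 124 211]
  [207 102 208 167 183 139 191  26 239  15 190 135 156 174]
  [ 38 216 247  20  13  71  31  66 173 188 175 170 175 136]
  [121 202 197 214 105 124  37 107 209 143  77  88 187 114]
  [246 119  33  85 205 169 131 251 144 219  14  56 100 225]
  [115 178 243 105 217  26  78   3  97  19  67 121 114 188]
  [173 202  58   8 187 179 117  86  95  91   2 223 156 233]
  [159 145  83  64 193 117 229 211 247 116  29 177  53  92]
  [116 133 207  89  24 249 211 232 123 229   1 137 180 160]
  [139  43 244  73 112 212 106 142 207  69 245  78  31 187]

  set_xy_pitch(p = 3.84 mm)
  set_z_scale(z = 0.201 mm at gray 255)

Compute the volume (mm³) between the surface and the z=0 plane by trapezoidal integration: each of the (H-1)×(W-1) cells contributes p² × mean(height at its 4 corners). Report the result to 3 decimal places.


202.136

height_mm = gray/255 × 0.201; cell vol = 3.84² × mean(4 corners)
unit = 3.84² × 0.201 / (4×255) = 0.00290575 mm³ per gray-sum
row 0: Σ corner-gray over 13 cells = 6835  → 19.8608
row 1: Σ corner-gray over 13 cells = 7516  → 21.8396
row 2: Σ corner-gray over 13 cells = 7147  → 20.7674
row 3: Σ corner-gray over 13 cells = 6879  → 19.9887
row 4: Σ corner-gray over 13 cells = 7138  → 20.7412
row 5: Σ corner-gray over 13 cells = 6362  → 18.4864
row 6: Σ corner-gray over 13 cells = 6053  → 17.5885
row 7: Σ corner-gray over 13 cells = 6793  → 19.7388
row 8: Σ corner-gray over 13 cells = 7485  → 21.7495
row 9: Σ corner-gray over 13 cells = 7356  → 21.3747
Σ rows: total corner-gray = 69564  → 202.1356 mm³


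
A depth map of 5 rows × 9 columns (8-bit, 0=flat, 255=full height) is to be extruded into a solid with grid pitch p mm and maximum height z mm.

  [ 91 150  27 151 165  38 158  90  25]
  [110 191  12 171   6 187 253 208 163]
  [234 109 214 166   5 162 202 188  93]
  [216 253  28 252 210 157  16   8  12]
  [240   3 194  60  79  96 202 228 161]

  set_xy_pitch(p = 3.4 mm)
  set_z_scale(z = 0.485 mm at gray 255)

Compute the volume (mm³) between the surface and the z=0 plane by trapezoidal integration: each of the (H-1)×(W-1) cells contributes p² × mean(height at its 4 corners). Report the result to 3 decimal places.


height_mm = gray/255 × 0.485; cell vol = 3.4² × mean(4 corners)
unit = 3.4² × 0.485 / (4×255) = 0.00549667 mm³ per gray-sum
row 0: Σ corner-gray over 8 cells = 4003  → 22.0032
row 1: Σ corner-gray over 8 cells = 4748  → 26.0982
row 2: Σ corner-gray over 8 cells = 4495  → 24.7075
row 3: Σ corner-gray over 8 cells = 4201  → 23.0915
Σ rows: total corner-gray = 17447  → 95.9003 mm³

95.900


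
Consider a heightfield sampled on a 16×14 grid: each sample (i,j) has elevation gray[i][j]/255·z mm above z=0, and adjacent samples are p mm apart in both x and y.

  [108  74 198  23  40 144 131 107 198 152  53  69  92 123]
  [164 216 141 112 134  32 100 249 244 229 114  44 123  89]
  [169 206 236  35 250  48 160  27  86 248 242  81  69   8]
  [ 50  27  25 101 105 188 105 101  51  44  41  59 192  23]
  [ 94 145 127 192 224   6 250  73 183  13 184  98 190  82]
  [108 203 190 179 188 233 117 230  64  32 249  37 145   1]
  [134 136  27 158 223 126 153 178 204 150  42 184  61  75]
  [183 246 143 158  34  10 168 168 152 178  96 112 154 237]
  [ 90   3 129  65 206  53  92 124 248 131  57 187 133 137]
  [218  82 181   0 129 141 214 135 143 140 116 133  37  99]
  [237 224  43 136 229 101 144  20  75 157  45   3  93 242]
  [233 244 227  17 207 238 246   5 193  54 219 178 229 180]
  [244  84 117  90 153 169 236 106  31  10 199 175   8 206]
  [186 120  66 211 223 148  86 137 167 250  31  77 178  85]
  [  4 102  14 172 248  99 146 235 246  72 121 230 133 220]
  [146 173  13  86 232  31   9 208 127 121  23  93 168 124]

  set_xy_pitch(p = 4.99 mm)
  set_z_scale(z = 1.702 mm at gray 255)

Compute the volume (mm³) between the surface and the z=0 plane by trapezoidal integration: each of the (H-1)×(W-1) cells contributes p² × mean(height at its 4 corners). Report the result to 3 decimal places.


height_mm = gray/255 × 1.702; cell vol = 4.99² × mean(4 corners)
unit = 4.99² × 1.702 / (4×255) = 0.041549 mm³ per gray-sum
row 0: Σ corner-gray over 13 cells = 6522  → 270.9825
row 1: Σ corner-gray over 13 cells = 7282  → 302.5597
row 2: Σ corner-gray over 13 cells = 5704  → 236.9954
row 3: Σ corner-gray over 13 cells = 5697  → 236.7046
row 4: Σ corner-gray over 13 cells = 7389  → 307.0055
row 5: Σ corner-gray over 13 cells = 7336  → 304.8034
row 6: Σ corner-gray over 13 cells = 7151  → 297.1168
row 7: Σ corner-gray over 13 cells = 6741  → 280.0817
row 8: Σ corner-gray over 13 cells = 6302  → 261.8417
row 9: Σ corner-gray over 13 cells = 6238  → 259.1826
row 10: Σ corner-gray over 13 cells = 7546  → 313.5287
row 11: Σ corner-gray over 13 cells = 7733  → 321.2983
row 12: Σ corner-gray over 13 cells = 6865  → 285.2338
row 13: Σ corner-gray over 13 cells = 7519  → 312.4069
row 14: Σ corner-gray over 13 cells = 6698  → 278.2951
Σ rows: total corner-gray = 102723  → 4268.0369 mm³

4268.037


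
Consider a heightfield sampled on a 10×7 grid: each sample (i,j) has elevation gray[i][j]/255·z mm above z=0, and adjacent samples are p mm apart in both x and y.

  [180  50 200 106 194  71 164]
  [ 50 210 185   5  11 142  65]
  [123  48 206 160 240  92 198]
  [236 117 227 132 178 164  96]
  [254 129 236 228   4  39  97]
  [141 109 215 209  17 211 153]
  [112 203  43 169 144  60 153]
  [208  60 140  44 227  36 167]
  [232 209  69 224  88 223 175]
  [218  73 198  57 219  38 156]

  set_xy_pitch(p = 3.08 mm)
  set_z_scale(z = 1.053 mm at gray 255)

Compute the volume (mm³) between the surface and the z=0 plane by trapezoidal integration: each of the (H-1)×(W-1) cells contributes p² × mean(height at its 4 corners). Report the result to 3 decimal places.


height_mm = gray/255 × 1.053; cell vol = 3.08² × mean(4 corners)
unit = 3.08² × 1.053 / (4×255) = 0.00979331 mm³ per gray-sum
row 0: Σ corner-gray over 6 cells = 2807  → 27.4898
row 1: Σ corner-gray over 6 cells = 3034  → 29.7129
row 2: Σ corner-gray over 6 cells = 3781  → 37.0285
row 3: Σ corner-gray over 6 cells = 3591  → 35.1678
row 4: Σ corner-gray over 6 cells = 3439  → 33.6792
row 5: Σ corner-gray over 6 cells = 3319  → 32.5040
row 6: Σ corner-gray over 6 cells = 2892  → 28.3223
row 7: Σ corner-gray over 6 cells = 3422  → 33.5127
row 8: Σ corner-gray over 6 cells = 3577  → 35.0307
Σ rows: total corner-gray = 29862  → 292.4479 mm³

292.448


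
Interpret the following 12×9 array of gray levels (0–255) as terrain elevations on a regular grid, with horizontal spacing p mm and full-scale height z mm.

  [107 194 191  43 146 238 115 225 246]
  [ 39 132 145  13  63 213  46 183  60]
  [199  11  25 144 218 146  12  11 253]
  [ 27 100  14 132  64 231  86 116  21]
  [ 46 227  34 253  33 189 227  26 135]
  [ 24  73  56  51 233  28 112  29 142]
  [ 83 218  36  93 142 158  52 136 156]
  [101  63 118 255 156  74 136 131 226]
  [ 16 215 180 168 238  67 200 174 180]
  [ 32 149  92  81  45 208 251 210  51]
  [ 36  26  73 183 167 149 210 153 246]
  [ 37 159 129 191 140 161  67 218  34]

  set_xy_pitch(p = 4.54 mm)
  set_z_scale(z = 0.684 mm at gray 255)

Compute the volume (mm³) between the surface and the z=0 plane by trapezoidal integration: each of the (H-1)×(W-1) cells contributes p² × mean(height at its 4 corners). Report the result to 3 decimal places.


height_mm = gray/255 × 0.684; cell vol = 4.54² × mean(4 corners)
unit = 4.54² × 0.684 / (4×255) = 0.0138219 mm³ per gray-sum
row 0: Σ corner-gray over 8 cells = 4346  → 60.0700
row 1: Σ corner-gray over 8 cells = 3275  → 45.2667
row 2: Σ corner-gray over 8 cells = 3120  → 43.1243
row 3: Σ corner-gray over 8 cells = 3693  → 51.0443
row 4: Σ corner-gray over 8 cells = 3489  → 48.2246
row 5: Σ corner-gray over 8 cells = 3239  → 44.7691
row 6: Σ corner-gray over 8 cells = 4102  → 56.6974
row 7: Σ corner-gray over 8 cells = 4873  → 67.3541
row 8: Σ corner-gray over 8 cells = 4835  → 66.8289
row 9: Σ corner-gray over 8 cells = 4359  → 60.2496
row 10: Σ corner-gray over 8 cells = 4405  → 60.8855
Σ rows: total corner-gray = 43736  → 604.5145 mm³

604.514


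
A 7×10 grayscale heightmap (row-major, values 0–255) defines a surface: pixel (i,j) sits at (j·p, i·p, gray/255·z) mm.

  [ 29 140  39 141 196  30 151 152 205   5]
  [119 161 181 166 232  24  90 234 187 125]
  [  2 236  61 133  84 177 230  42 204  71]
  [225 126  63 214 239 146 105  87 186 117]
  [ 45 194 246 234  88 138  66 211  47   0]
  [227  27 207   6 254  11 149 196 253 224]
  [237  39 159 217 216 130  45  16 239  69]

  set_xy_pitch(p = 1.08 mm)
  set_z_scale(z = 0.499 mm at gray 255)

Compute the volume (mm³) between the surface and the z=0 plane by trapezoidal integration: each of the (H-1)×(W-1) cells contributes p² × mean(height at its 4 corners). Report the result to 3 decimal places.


17.472

height_mm = gray/255 × 0.499; cell vol = 1.08² × mean(4 corners)
unit = 1.08² × 0.499 / (4×255) = 0.000570621 mm³ per gray-sum
row 0: Σ corner-gray over 9 cells = 4936  → 2.8166
row 1: Σ corner-gray over 9 cells = 5201  → 2.9678
row 2: Σ corner-gray over 9 cells = 5081  → 2.8993
row 3: Σ corner-gray over 9 cells = 5167  → 2.9484
row 4: Σ corner-gray over 9 cells = 5150  → 2.9387
row 5: Σ corner-gray over 9 cells = 5085  → 2.9016
Σ rows: total corner-gray = 30620  → 17.4724 mm³


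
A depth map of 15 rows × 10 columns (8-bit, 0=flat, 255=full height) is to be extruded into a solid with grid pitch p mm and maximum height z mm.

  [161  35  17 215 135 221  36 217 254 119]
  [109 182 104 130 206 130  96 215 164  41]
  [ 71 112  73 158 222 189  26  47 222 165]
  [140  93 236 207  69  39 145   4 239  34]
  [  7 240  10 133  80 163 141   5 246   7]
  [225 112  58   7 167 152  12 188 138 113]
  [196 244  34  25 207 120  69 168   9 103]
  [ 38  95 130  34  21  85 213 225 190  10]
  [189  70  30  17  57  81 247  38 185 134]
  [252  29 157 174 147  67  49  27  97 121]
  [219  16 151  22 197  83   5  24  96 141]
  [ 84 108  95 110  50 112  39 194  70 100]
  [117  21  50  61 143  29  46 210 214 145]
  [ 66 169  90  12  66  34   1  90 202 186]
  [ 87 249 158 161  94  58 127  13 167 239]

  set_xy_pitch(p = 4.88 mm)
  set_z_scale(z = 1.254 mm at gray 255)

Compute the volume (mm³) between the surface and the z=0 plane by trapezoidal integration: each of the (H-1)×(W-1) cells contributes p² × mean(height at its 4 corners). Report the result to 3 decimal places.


height_mm = gray/255 × 1.254; cell vol = 4.88² × mean(4 corners)
unit = 4.88² × 1.254 / (4×255) = 0.0292777 mm³ per gray-sum
row 0: Σ corner-gray over 9 cells = 5144  → 150.6045
row 1: Σ corner-gray over 9 cells = 4938  → 144.5733
row 2: Σ corner-gray over 9 cells = 4572  → 133.8577
row 3: Σ corner-gray over 9 cells = 4288  → 125.5428
row 4: Σ corner-gray over 9 cells = 4056  → 118.7504
row 5: Σ corner-gray over 9 cells = 4057  → 118.7796
row 6: Σ corner-gray over 9 cells = 4085  → 119.5994
row 7: Σ corner-gray over 9 cells = 3807  → 111.4602
row 8: Σ corner-gray over 9 cells = 3640  → 106.5708
row 9: Σ corner-gray over 9 cells = 3415  → 99.9834
row 10: Σ corner-gray over 9 cells = 3288  → 96.2651
row 11: Σ corner-gray over 9 cells = 3550  → 103.9358
row 12: Σ corner-gray over 9 cells = 3390  → 99.2514
row 13: Σ corner-gray over 9 cells = 3960  → 115.9397
Σ rows: total corner-gray = 56190  → 1645.1142 mm³

1645.114


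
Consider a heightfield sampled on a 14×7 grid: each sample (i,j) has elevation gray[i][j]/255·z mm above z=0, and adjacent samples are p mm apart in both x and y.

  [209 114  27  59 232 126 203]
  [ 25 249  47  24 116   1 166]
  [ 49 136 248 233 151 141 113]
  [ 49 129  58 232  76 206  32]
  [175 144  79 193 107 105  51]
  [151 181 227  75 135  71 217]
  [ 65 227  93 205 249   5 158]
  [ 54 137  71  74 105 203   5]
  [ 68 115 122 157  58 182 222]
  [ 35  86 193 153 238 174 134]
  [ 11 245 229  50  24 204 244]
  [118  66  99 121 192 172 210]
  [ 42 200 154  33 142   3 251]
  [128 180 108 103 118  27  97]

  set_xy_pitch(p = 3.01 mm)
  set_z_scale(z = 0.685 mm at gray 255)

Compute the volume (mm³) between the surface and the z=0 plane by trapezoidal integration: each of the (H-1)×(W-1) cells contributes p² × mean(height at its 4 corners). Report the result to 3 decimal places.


247.608

height_mm = gray/255 × 0.685; cell vol = 3.01² × mean(4 corners)
unit = 3.01² × 0.685 / (4×255) = 0.00608448 mm³ per gray-sum
row 0: Σ corner-gray over 6 cells = 2593  → 15.7771
row 1: Σ corner-gray over 6 cells = 3045  → 18.5272
row 2: Σ corner-gray over 6 cells = 3463  → 21.0706
row 3: Σ corner-gray over 6 cells = 2965  → 18.0405
row 4: Σ corner-gray over 6 cells = 3228  → 19.6407
row 5: Σ corner-gray over 6 cells = 3527  → 21.4600
row 6: Σ corner-gray over 6 cells = 3020  → 18.3751
row 7: Σ corner-gray over 6 cells = 2797  → 17.0183
row 8: Σ corner-gray over 6 cells = 3415  → 20.7785
row 9: Σ corner-gray over 6 cells = 3616  → 22.0015
row 10: Σ corner-gray over 6 cells = 3387  → 20.6081
row 11: Σ corner-gray over 6 cells = 2985  → 18.1622
row 12: Σ corner-gray over 6 cells = 2654  → 16.1482
Σ rows: total corner-gray = 40695  → 247.6079 mm³


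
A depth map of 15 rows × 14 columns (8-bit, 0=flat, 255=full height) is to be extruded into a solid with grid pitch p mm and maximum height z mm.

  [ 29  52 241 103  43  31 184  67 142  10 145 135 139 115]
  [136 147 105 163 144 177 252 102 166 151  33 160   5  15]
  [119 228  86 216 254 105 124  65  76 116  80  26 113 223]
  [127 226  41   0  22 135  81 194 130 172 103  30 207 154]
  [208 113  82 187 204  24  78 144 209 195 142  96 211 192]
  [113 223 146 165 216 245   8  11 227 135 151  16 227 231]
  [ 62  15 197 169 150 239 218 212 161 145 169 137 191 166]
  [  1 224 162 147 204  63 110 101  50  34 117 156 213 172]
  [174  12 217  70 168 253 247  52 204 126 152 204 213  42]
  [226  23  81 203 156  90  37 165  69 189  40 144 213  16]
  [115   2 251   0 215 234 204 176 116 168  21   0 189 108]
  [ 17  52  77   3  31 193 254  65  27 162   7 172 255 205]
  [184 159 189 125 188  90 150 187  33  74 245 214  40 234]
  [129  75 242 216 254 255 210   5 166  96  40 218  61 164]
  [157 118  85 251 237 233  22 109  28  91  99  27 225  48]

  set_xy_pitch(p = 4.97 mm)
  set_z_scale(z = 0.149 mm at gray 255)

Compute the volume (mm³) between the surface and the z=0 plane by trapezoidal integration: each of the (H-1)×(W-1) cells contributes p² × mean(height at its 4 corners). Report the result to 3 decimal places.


height_mm = gray/255 × 0.149; cell vol = 4.97² × mean(4 corners)
unit = 4.97² × 0.149 / (4×255) = 0.00360827 mm³ per gray-sum
row 0: Σ corner-gray over 13 cells = 6089  → 21.9707
row 1: Σ corner-gray over 13 cells = 6681  → 24.1068
row 2: Σ corner-gray over 13 cells = 6283  → 22.6708
row 3: Σ corner-gray over 13 cells = 6733  → 24.2945
row 4: Σ corner-gray over 13 cells = 7654  → 27.6177
row 5: Σ corner-gray over 13 cells = 8118  → 29.2919
row 6: Σ corner-gray over 13 cells = 7569  → 27.3110
row 7: Σ corner-gray over 13 cells = 7387  → 26.6543
row 8: Σ corner-gray over 13 cells = 7114  → 25.6692
row 9: Σ corner-gray over 13 cells = 6437  → 23.2264
row 10: Σ corner-gray over 13 cells = 6193  → 22.3460
row 11: Σ corner-gray over 13 cells = 6624  → 23.9012
row 12: Σ corner-gray over 13 cells = 7775  → 28.0543
row 13: Σ corner-gray over 13 cells = 7224  → 26.0661
Σ rows: total corner-gray = 97881  → 353.1810 mm³

353.181


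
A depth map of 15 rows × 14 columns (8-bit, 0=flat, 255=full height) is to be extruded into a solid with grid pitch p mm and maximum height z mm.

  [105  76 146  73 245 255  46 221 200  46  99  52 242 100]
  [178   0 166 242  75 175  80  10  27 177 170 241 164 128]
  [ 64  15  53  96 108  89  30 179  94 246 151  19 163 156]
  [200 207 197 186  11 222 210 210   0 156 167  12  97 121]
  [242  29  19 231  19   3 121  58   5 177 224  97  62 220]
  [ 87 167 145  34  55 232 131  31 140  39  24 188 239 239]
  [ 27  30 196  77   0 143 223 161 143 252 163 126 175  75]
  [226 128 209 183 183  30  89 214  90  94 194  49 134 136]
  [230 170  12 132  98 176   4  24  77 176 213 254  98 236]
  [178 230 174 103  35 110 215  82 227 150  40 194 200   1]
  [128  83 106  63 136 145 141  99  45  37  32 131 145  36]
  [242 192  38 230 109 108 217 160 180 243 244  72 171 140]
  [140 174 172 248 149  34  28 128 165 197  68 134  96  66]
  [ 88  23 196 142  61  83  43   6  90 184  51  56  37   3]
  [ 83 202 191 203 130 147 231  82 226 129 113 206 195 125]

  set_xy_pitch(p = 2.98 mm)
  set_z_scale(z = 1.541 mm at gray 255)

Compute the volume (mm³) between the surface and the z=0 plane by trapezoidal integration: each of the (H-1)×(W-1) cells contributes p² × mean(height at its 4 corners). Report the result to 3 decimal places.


height_mm = gray/255 × 1.541; cell vol = 2.98² × mean(4 corners)
unit = 2.98² × 1.541 / (4×255) = 0.0134164 mm³ per gray-sum
row 0: Σ corner-gray over 13 cells = 6967  → 93.4718
row 1: Σ corner-gray over 13 cells = 6066  → 81.3837
row 2: Σ corner-gray over 13 cells = 6377  → 85.5562
row 3: Σ corner-gray over 13 cells = 6223  → 83.4901
row 4: Σ corner-gray over 13 cells = 5728  → 76.8490
row 5: Σ corner-gray over 13 cells = 6656  → 89.2994
row 6: Σ corner-gray over 13 cells = 7036  → 94.3976
row 7: Σ corner-gray over 13 cells = 6890  → 92.4388
row 8: Σ corner-gray over 13 cells = 7033  → 94.3573
row 9: Σ corner-gray over 13 cells = 6189  → 83.0339
row 10: Σ corner-gray over 13 cells = 6800  → 91.2313
row 11: Σ corner-gray over 13 cells = 7702  → 103.3329
row 12: Σ corner-gray over 13 cells = 5427  → 72.8106
row 13: Σ corner-gray over 13 cells = 6353  → 85.2342
Σ rows: total corner-gray = 91447  → 1226.8867 mm³

1226.887


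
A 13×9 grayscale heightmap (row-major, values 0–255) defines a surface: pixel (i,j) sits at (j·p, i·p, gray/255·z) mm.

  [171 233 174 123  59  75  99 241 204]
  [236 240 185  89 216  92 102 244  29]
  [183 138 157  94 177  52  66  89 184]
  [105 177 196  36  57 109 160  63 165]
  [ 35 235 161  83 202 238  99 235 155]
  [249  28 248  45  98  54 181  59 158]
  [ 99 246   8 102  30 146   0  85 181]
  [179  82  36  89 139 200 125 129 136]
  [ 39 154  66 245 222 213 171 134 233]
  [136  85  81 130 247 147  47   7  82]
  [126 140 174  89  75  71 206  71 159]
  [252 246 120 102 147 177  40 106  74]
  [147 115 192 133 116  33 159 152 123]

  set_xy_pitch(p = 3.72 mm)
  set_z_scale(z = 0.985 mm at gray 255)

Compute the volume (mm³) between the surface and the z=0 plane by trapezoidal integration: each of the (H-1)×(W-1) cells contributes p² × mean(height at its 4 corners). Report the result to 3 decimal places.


height_mm = gray/255 × 0.985; cell vol = 3.72² × mean(4 corners)
unit = 3.72² × 0.985 / (4×255) = 0.0133636 mm³ per gray-sum
row 0: Σ corner-gray over 8 cells = 4984  → 66.6039
row 1: Σ corner-gray over 8 cells = 4514  → 60.3231
row 2: Σ corner-gray over 8 cells = 3779  → 50.5009
row 3: Σ corner-gray over 8 cells = 4562  → 60.9645
row 4: Σ corner-gray over 8 cells = 4529  → 60.5235
row 5: Σ corner-gray over 8 cells = 3347  → 44.7278
row 6: Σ corner-gray over 8 cells = 3429  → 45.8236
row 7: Σ corner-gray over 8 cells = 4597  → 61.4323
row 8: Σ corner-gray over 8 cells = 4388  → 58.6393
row 9: Σ corner-gray over 8 cells = 3643  → 48.6834
row 10: Σ corner-gray over 8 cells = 4139  → 55.3117
row 11: Σ corner-gray over 8 cells = 4272  → 57.0891
Σ rows: total corner-gray = 50183  → 670.6232 mm³

670.623


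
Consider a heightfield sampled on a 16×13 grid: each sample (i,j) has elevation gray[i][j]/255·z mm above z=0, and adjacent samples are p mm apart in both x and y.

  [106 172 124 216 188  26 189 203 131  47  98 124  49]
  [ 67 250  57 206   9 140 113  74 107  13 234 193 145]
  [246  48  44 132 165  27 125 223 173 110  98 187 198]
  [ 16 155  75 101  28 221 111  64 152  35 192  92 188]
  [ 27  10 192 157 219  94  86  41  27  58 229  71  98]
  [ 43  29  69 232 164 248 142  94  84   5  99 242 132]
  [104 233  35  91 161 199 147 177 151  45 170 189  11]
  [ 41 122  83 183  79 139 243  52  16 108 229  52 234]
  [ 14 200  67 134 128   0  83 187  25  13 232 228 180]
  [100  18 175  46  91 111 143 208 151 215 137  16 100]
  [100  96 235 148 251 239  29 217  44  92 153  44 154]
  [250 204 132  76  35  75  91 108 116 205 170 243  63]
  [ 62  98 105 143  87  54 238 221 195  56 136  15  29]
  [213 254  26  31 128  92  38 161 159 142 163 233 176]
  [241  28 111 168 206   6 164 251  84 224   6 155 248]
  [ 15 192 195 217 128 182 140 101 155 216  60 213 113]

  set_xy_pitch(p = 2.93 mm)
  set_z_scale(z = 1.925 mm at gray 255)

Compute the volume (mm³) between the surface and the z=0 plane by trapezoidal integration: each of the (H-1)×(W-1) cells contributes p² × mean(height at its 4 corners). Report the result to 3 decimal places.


height_mm = gray/255 × 1.925; cell vol = 2.93² × mean(4 corners)
unit = 2.93² × 1.925 / (4×255) = 0.0162019 mm³ per gray-sum
row 0: Σ corner-gray over 12 cells = 6195  → 100.3707
row 1: Σ corner-gray over 12 cells = 6112  → 99.0260
row 2: Σ corner-gray over 12 cells = 5764  → 93.3877
row 3: Σ corner-gray over 12 cells = 5149  → 83.4236
row 4: Σ corner-gray over 12 cells = 5484  → 88.8512
row 5: Σ corner-gray over 12 cells = 6302  → 102.1043
row 6: Σ corner-gray over 12 cells = 6198  → 100.4193
row 7: Σ corner-gray over 12 cells = 5675  → 91.9458
row 8: Σ corner-gray over 12 cells = 5610  → 90.8926
row 9: Σ corner-gray over 12 cells = 6172  → 99.9981
row 10: Σ corner-gray over 12 cells = 6573  → 106.4951
row 11: Σ corner-gray over 12 cells = 6010  → 97.3734
row 12: Σ corner-gray over 12 cells = 6030  → 97.6974
row 13: Σ corner-gray over 12 cells = 6538  → 105.9280
row 14: Σ corner-gray over 12 cells = 7021  → 113.7535
Σ rows: total corner-gray = 90833  → 1471.6667 mm³

1471.667
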